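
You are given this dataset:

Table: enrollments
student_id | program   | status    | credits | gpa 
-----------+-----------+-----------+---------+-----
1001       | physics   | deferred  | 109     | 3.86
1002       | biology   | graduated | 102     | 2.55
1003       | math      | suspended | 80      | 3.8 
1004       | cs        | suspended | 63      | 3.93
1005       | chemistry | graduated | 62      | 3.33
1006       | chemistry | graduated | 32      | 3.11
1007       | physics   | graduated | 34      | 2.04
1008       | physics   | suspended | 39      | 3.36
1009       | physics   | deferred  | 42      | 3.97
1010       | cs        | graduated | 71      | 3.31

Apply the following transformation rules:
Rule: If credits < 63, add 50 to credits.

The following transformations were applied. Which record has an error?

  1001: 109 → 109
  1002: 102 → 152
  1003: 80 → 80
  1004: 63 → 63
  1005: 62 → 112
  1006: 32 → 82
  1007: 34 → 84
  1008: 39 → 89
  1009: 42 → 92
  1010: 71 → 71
Record 1002 has an error. The correct transformed value should be 102, not 152.

Step 1: Check each record against the rule
Step 2: Record 1002 has credits = 102
Step 3: Since 102 >= 63, the bonus should not have been applied
Step 4: Correct value = 102, but claimed value = 152
Conclusion: Record 1002 has the error.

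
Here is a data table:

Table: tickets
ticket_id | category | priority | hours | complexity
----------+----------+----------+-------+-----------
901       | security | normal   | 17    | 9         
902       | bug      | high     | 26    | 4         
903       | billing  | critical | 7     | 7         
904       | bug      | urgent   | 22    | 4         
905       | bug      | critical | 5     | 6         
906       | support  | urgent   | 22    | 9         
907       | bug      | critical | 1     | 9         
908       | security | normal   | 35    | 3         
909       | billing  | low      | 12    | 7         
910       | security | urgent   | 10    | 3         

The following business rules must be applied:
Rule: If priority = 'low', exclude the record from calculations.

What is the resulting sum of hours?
145

Step 1: Identify records where priority = 'low'
Step 2: The excluded records sum to 12
Step 3: Original total hours = 157
Step 4: Remaining total = 157 - 12 = 145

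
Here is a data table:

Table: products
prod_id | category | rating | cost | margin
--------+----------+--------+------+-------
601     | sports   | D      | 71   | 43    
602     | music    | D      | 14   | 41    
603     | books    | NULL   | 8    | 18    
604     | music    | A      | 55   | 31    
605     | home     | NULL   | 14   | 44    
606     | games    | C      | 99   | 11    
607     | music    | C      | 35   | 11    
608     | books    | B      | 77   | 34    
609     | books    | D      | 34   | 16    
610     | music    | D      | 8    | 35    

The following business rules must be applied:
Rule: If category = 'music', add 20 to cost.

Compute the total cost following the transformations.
495

Step 1: Count records where category = 'music': 4
Step 2: Total bonus added: 4 × 20 = 80
Step 3: Original sum of cost: 415
Step 4: Final sum = 415 + 80 = 495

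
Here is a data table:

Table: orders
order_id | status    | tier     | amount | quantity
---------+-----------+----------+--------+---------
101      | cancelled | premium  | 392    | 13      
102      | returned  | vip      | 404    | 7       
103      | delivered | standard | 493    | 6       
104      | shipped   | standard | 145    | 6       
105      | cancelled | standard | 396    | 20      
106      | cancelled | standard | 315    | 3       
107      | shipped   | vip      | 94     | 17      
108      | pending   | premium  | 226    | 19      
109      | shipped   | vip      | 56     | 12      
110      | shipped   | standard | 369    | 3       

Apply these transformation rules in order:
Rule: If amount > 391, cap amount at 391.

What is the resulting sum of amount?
2769

Step 1: 4 records have amount > 391
Step 2: These records originally summed to 1685
Step 3: After capping: 4 × 391 = 1564
Step 4: Unaffected records sum: 1205
Step 5: Final sum = 1564 + 1205 = 2769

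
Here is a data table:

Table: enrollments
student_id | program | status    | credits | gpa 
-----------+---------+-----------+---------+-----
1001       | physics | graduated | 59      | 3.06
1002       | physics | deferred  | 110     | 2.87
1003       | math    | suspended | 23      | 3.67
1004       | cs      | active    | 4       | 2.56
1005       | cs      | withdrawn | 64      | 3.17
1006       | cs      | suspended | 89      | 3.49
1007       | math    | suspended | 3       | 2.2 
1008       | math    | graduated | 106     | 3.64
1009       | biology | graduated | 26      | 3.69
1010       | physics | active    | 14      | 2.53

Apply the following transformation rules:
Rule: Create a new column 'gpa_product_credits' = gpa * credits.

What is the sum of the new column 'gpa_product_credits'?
1628.18

Step 1: For each record, compute gpa * credits
Example calculations:
  3.06 * 59 = 180.54
  2.87 * 110 = 315.7
  3.67 * 23 = 84.41
  ...
Step 2: Sum all derived values
Step 3: Total = 1628.18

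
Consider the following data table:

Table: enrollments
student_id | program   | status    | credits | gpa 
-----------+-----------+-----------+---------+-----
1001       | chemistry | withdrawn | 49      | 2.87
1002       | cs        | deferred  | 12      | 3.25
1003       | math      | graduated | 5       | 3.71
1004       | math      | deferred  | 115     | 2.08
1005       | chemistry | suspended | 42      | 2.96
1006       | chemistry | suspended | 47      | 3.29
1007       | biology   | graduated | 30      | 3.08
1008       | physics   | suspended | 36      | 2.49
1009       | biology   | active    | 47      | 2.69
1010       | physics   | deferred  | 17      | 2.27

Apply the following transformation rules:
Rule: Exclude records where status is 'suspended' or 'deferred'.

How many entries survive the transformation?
4

Step 1: Count records to exclude
  - 3 (suspended) + 3 (deferred) = 6 records
Step 2: Total records: 10
Step 3: Remaining = 10 - 6 = 4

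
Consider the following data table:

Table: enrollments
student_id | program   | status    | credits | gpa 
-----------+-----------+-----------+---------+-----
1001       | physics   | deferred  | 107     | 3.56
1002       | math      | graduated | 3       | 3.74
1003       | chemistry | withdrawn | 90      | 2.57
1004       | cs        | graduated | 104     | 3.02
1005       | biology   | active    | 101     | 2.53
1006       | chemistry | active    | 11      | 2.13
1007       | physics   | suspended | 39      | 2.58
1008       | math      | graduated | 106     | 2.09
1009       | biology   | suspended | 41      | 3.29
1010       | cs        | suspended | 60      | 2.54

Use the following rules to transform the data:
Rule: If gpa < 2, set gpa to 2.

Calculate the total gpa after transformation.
28.05

Step 1: 0 records have gpa < 2
Step 2: These records originally summed to 0
Step 3: After setting to minimum: 0 × 2 = 0
Step 4: Unaffected records sum: 28.05
Step 5: Final sum = 0 + 28.05 = 28.05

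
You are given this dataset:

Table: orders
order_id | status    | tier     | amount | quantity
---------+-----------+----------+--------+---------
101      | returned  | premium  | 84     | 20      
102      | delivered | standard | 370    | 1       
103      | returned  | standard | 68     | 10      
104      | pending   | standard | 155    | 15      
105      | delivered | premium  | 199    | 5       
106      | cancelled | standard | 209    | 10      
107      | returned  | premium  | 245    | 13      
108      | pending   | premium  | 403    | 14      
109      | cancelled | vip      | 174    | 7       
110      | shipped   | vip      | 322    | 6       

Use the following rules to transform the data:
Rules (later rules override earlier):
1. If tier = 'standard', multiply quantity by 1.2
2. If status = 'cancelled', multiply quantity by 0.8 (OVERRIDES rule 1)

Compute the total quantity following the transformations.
102.8

Step 1: Rule 2 takes priority for records with status = 'cancelled'
  - 2 records: 17 × 0.8 = 13.6
Step 2: Rule 1 applies to remaining records with tier = 'standard'
  - 3 records: 26 × 1.2 = 31.2
Step 3: Other records unchanged: 58
Step 4: Final sum = 13.6 + 31.2 + 58 = 102.8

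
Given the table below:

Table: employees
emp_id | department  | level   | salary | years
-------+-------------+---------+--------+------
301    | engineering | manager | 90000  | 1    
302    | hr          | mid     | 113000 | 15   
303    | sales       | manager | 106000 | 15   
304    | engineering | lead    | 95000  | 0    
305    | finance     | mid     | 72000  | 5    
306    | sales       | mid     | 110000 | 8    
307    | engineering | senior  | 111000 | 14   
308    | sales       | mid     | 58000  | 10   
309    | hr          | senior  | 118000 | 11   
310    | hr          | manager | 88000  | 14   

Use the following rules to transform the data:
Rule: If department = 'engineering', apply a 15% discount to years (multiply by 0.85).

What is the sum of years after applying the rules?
90.75

Step 1: Records with department = 'engineering' have total years = 15
Step 2: Apply multiplier: 15 × 0.85 = 12.75
Step 3: Other records total: 78
Step 4: Final sum = 12.75 + 78 = 90.75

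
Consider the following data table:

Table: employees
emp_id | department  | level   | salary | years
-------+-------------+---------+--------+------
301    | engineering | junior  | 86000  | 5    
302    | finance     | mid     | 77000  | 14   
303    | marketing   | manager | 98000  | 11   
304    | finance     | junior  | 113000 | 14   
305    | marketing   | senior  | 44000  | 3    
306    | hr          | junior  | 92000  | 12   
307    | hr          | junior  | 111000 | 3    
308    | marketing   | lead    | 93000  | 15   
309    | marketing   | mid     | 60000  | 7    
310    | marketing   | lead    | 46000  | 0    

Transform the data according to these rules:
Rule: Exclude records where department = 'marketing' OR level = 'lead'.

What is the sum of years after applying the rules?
48

Step 1: Find records where department = 'marketing' OR level = 'lead'
Step 2: 5 records match, summing to 36
Step 3: Original sum: 84
Step 4: Remaining sum = 84 - 36 = 48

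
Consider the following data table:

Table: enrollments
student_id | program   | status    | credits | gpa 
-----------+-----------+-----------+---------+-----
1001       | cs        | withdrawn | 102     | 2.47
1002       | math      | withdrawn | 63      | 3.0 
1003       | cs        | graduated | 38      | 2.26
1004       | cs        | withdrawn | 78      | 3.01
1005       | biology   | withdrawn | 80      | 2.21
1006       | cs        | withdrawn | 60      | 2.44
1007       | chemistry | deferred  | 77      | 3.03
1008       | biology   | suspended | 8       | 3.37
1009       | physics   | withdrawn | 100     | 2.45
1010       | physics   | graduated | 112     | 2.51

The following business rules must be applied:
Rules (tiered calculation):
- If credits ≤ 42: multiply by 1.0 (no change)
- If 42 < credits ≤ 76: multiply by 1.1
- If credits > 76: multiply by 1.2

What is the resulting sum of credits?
840.1

Step 1: Tier 1 (credits ≤ 42): 2 records, sum = 46 × 1.0 = 46.0
Step 2: Tier 2 (42 < credits ≤ 76): 2 records, sum = 123 × 1.1 = 135.3
Step 3: Tier 3 (credits > 76): 6 records, sum = 549 × 1.2 = 658.8
Step 4: Final sum = 46.0 + 135.3 + 658.8 = 840.1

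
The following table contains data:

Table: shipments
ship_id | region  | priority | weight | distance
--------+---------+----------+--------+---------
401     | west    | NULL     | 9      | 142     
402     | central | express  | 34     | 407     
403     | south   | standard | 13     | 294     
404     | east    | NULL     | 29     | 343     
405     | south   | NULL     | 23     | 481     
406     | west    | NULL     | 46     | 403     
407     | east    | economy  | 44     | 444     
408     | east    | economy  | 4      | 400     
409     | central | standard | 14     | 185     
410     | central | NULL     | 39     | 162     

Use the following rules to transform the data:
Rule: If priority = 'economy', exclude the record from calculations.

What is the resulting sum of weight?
207

Step 1: Identify records where priority = 'economy'
Step 2: The excluded records sum to 48
Step 3: Original total weight = 255
Step 4: Remaining total = 255 - 48 = 207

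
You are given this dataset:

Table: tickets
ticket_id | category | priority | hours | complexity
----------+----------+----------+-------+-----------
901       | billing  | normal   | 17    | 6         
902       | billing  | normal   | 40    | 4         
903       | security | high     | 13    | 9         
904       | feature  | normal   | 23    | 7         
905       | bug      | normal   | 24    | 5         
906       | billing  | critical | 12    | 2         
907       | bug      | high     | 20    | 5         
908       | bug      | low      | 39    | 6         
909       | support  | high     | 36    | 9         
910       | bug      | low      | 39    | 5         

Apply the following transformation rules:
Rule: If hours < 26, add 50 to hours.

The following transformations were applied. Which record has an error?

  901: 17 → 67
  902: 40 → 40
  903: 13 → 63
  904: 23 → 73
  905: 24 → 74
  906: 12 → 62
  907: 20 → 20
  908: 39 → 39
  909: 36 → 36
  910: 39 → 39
Record 907 has an error. The correct transformed value should be 70, not 20.

Step 1: Check each record against the rule
Step 2: Record 907 has hours = 20
Step 3: Since 20 < 26, the bonus should have been applied
Step 4: Correct value = 70, but claimed value = 20
Conclusion: Record 907 has the error.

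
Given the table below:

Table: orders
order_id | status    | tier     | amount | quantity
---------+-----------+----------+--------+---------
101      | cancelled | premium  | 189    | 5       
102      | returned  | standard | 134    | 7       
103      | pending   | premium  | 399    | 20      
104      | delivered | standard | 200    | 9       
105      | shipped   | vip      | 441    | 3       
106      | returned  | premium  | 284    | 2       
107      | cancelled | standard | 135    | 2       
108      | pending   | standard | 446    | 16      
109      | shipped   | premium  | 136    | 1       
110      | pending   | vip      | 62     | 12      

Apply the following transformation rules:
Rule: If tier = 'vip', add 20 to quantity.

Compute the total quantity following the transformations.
117

Step 1: Count records where tier = 'vip': 2
Step 2: Total bonus added: 2 × 20 = 40
Step 3: Original sum of quantity: 77
Step 4: Final sum = 77 + 40 = 117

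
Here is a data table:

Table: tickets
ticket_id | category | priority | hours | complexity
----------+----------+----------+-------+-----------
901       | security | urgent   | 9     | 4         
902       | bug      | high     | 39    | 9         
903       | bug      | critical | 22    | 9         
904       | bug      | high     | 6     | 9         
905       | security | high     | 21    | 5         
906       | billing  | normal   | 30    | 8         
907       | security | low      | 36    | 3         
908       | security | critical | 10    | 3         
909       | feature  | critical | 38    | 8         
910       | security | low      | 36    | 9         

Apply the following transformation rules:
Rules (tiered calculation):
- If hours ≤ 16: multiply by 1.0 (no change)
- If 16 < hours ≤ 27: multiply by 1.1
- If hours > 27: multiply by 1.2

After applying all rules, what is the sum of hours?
287.1

Step 1: Tier 1 (hours ≤ 16): 3 records, sum = 25 × 1.0 = 25.0
Step 2: Tier 2 (16 < hours ≤ 27): 2 records, sum = 43 × 1.1 = 47.3
Step 3: Tier 3 (hours > 27): 5 records, sum = 179 × 1.2 = 214.8
Step 4: Final sum = 25.0 + 47.3 + 214.8 = 287.1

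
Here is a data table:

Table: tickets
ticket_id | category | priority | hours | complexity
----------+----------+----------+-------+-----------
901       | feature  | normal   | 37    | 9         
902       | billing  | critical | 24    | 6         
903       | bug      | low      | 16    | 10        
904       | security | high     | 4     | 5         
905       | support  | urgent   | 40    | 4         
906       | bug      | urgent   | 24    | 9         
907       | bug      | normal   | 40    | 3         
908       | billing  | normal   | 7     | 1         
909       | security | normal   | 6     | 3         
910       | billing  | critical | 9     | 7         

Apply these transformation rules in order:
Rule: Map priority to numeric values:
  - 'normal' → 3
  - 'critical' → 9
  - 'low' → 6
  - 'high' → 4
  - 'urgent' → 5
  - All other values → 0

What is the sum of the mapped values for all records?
50

Step 1: Apply mapping to each record
Step 2: Count by status:
  'normal': 4 records × 3 = 12
  'critical': 2 records × 9 = 18
  'low': 1 records × 6 = 6
  'high': 1 records × 4 = 4
  'urgent': 2 records × 5 = 10
Step 3: Sum all mapped values = 50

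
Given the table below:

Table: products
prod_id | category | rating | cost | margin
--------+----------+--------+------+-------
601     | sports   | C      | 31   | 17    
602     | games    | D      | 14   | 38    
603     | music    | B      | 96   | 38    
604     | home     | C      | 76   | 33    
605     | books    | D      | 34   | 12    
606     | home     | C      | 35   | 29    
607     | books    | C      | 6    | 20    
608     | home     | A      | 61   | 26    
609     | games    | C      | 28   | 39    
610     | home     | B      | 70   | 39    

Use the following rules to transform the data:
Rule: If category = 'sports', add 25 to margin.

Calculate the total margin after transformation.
316

Step 1: Count records where category = 'sports': 1
Step 2: Total bonus added: 1 × 25 = 25
Step 3: Original sum of margin: 291
Step 4: Final sum = 291 + 25 = 316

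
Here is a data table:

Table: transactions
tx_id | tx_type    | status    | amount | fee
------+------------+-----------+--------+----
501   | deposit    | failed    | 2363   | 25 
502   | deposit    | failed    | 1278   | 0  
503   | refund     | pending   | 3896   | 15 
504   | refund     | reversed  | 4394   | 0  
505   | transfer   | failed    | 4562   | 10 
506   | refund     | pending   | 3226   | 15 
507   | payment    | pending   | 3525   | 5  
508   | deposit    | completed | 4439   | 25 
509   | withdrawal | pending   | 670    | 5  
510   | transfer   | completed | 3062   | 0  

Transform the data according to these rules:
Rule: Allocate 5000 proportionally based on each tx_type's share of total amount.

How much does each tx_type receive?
deposit: 1286.01, payment: 561.04, refund: 1832.88, transfer: 1213.43, withdrawal: 106.64

Step 1: Calculate total amount = 31415
Step 2: Calculate each tx_type's proportion:
  deposit: 8080/31415 = 25.72% → 1286.01
  payment: 3525/31415 = 11.22% → 561.04
  refund: 11516/31415 = 36.66% → 1832.88
  transfer: 7624/31415 = 24.27% → 1213.43
  withdrawal: 670/31415 = 2.13% → 106.64
Step 3: Verify: sum of allocations ≈ 5000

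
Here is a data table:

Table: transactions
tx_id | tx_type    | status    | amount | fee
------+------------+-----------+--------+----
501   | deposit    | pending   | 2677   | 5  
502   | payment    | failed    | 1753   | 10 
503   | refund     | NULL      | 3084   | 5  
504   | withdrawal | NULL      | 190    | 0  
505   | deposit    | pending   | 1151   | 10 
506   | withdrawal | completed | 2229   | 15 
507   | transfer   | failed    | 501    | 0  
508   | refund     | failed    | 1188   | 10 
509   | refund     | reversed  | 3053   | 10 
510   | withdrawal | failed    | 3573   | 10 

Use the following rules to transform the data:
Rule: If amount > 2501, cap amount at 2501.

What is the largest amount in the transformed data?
2501

Step 1: Original maximum amount = 3573
Step 2: Apply cap at 2501
Step 3: 4 records had amount > 2501 and were capped
Step 4: Maximum after transformation = 2501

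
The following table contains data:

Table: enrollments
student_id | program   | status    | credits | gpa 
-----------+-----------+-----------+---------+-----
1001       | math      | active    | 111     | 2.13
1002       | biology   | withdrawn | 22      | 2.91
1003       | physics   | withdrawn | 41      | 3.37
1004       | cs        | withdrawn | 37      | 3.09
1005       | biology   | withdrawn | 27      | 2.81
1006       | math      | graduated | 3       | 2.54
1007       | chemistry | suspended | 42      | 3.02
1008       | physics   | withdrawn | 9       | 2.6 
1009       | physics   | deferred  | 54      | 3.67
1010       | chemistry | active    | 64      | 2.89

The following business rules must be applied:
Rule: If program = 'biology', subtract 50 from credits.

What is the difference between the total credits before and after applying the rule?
100

Step 1: Original sum of credits = 410
Step 2: 2 records have program = 'biology'
Step 3: Each affected record changes by -50
Step 4: Total change = 2 × -50 = -100
Step 5: New sum = 410 + -100 = 310
Step 6: Difference = |310 - 410| = 100
        (Sum decreased by 100)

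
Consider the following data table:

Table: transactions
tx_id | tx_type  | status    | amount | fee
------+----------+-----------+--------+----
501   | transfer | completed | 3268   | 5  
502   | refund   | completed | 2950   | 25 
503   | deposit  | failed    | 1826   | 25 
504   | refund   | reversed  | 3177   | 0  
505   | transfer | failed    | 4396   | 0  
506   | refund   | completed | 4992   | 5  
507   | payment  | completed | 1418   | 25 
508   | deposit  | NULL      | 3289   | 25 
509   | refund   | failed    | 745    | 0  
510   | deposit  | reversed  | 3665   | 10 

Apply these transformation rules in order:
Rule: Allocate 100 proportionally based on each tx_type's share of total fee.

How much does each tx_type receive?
deposit: 50.0, payment: 20.83, refund: 25.0, transfer: 4.17

Step 1: Calculate total fee = 120
Step 2: Calculate each tx_type's proportion:
  deposit: 60/120 = 50.00% → 50.0
  payment: 25/120 = 20.83% → 20.83
  refund: 30/120 = 25.00% → 25.0
  transfer: 5/120 = 4.17% → 4.17
Step 3: Verify: sum of allocations ≈ 100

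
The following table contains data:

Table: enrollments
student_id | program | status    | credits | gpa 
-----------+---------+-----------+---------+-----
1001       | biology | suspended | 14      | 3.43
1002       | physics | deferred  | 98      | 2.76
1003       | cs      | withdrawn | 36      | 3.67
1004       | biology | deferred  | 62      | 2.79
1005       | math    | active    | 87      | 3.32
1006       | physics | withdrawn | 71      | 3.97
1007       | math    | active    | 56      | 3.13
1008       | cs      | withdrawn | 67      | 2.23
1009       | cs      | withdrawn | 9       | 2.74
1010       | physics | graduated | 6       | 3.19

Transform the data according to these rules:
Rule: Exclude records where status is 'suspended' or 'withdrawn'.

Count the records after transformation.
5

Step 1: Count records to exclude
  - 1 (suspended) + 4 (withdrawn) = 5 records
Step 2: Total records: 10
Step 3: Remaining = 10 - 5 = 5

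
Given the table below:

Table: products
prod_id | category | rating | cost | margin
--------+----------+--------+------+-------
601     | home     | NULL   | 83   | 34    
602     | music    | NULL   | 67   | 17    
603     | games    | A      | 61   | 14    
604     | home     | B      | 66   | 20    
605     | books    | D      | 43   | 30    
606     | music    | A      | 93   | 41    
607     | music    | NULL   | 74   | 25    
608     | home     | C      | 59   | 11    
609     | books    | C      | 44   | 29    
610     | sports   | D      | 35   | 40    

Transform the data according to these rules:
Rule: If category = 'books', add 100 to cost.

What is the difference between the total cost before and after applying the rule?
200

Step 1: Original sum of cost = 625
Step 2: 2 records have category = 'books'
Step 3: Each affected record changes by 100
Step 4: Total change = 2 × 100 = 200
Step 5: New sum = 625 + 200 = 825
Step 6: Difference = |825 - 625| = 200
        (Sum increased by 200)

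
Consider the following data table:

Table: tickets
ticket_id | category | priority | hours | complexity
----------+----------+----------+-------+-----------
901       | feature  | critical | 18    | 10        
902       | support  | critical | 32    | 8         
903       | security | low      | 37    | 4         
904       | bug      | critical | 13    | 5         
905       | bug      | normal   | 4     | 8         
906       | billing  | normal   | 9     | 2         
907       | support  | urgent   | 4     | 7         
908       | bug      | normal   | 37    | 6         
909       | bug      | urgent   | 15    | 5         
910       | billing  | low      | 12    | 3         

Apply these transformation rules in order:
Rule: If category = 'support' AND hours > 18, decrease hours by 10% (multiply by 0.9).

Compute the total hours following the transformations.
177.8

Step 1: Find records where category = 'support' AND hours > 18
Step 2: 1 records match, summing to 32
Step 3: After multiplier: 32 × 0.9 = 28.8
Step 4: Unaffected records sum: 149
Step 5: Final sum = 28.8 + 149 = 177.8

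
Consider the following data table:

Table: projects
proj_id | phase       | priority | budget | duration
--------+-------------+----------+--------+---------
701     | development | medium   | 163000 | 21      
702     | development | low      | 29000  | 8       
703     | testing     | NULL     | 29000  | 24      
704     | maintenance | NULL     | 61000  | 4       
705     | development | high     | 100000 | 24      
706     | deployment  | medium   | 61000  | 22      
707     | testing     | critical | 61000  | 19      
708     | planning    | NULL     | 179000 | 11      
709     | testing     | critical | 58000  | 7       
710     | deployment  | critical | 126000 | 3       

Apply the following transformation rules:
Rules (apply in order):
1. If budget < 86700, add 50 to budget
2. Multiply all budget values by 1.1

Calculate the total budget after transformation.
954030.0

Step 1: Apply Rule 1 - Add 50 to records with budget < 86700
  - 6 records affected: 299000 + (6 × 50) = 299300
  - Unaffected records: 568000
  - Sum after Rule 1: 867300
Step 2: Apply Rule 2 - Multiply all by 1.1
  - 867300 × 1.1 = 954030.0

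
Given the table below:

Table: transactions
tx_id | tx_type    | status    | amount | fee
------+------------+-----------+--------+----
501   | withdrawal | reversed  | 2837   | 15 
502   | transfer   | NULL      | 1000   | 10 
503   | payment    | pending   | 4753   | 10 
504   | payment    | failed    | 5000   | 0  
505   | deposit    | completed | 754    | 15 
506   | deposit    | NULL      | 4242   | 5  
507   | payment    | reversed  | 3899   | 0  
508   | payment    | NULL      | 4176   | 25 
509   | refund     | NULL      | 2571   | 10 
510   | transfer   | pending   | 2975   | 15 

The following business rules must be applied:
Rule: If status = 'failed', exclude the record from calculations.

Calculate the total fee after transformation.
105

Step 1: Identify records where status = 'failed'
Step 2: The excluded records sum to 0
Step 3: Original total fee = 105
Step 4: Remaining total = 105 - 0 = 105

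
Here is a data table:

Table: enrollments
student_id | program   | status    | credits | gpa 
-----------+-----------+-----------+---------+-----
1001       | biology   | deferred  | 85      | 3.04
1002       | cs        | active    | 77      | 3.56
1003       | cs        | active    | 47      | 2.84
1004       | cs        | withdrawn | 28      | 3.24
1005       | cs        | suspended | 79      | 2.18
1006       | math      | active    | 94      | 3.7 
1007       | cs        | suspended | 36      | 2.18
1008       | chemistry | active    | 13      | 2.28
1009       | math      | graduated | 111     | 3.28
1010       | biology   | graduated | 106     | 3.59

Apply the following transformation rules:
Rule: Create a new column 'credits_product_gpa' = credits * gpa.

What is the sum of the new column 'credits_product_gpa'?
2129.48

Step 1: For each record, compute credits * gpa
Example calculations:
  85 * 3.04 = 258.4
  77 * 3.56 = 274.12
  47 * 2.84 = 133.48
  ...
Step 2: Sum all derived values
Step 3: Total = 2129.48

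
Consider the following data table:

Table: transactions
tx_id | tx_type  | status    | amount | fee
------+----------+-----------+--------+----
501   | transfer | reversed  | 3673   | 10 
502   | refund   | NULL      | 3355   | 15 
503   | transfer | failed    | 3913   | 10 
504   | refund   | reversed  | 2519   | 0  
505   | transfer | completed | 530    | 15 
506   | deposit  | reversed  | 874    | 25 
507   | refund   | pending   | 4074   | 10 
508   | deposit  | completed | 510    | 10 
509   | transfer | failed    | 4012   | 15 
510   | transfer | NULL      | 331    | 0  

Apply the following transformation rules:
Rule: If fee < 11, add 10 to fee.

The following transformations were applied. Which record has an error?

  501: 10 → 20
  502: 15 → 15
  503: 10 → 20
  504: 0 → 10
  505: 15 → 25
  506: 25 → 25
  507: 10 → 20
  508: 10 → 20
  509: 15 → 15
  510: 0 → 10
Record 505 has an error. The correct transformed value should be 15, not 25.

Step 1: Check each record against the rule
Step 2: Record 505 has fee = 15
Step 3: Since 15 >= 11, the bonus should not have been applied
Step 4: Correct value = 15, but claimed value = 25
Conclusion: Record 505 has the error.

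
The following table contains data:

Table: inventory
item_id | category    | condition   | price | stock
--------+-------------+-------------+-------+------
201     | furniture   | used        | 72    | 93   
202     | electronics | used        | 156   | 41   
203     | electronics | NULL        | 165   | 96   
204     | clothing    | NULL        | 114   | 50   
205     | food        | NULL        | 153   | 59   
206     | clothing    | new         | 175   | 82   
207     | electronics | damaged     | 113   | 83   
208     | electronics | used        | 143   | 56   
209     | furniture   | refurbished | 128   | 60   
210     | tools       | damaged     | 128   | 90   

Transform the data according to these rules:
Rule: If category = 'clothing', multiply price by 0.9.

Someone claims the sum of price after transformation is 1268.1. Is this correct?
No, the correct result is 1318.1.

Step 1: Calculate the correct sum after transformation
Step 2: Apply multiplier 0.9 to records where category = 'clothing'
Step 3: Correct result = 1318.1
Step 4: Claimed result = 1268.1
Step 5: 1318.1 ≠ 1268.1
Conclusion: The claimed result is incorrect. The correct answer is 1318.1.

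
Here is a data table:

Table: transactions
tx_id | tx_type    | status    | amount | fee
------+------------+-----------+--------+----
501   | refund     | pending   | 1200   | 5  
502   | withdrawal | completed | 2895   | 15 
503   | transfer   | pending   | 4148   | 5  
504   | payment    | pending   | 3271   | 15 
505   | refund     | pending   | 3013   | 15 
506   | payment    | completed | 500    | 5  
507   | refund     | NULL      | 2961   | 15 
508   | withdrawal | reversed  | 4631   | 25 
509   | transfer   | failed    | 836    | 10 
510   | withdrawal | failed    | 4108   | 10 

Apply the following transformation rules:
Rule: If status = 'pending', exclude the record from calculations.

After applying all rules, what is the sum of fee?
80

Step 1: Identify records where status = 'pending'
Step 2: The excluded records sum to 40
Step 3: Original total fee = 120
Step 4: Remaining total = 120 - 40 = 80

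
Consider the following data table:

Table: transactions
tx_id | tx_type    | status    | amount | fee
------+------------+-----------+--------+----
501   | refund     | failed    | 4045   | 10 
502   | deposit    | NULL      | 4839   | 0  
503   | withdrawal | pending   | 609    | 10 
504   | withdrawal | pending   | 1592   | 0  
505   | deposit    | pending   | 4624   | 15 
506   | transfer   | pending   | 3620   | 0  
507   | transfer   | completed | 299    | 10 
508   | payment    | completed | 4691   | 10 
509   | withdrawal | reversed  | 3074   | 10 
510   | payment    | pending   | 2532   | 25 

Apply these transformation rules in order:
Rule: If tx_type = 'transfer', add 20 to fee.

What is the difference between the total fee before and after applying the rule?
40

Step 1: Original sum of fee = 90
Step 2: 2 records have tx_type = 'transfer'
Step 3: Each affected record changes by 20
Step 4: Total change = 2 × 20 = 40
Step 5: New sum = 90 + 40 = 130
Step 6: Difference = |130 - 90| = 40
        (Sum increased by 40)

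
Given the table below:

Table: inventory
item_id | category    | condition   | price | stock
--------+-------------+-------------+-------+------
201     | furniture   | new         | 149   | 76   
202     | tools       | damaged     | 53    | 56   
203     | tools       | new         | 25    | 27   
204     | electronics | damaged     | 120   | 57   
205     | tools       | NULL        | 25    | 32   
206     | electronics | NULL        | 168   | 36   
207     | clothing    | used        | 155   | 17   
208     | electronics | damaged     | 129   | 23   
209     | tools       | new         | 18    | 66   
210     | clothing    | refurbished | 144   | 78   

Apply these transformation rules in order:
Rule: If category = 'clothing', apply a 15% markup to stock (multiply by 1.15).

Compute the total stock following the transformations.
482.25

Step 1: Records with category = 'clothing' have total stock = 95
Step 2: Apply multiplier: 95 × 1.15 = 109.25
Step 3: Other records total: 373
Step 4: Final sum = 109.25 + 373 = 482.25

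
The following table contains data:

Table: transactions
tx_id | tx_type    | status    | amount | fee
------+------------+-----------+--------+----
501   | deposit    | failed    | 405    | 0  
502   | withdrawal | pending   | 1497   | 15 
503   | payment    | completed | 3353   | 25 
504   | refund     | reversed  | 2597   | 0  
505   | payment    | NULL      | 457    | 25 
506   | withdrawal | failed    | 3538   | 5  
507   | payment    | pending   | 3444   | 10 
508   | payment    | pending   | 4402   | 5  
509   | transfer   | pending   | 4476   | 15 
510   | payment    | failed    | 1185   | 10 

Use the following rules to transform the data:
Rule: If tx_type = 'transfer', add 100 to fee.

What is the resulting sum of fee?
210

Step 1: Count records where tx_type = 'transfer': 1
Step 2: Total bonus added: 1 × 100 = 100
Step 3: Original sum of fee: 110
Step 4: Final sum = 110 + 100 = 210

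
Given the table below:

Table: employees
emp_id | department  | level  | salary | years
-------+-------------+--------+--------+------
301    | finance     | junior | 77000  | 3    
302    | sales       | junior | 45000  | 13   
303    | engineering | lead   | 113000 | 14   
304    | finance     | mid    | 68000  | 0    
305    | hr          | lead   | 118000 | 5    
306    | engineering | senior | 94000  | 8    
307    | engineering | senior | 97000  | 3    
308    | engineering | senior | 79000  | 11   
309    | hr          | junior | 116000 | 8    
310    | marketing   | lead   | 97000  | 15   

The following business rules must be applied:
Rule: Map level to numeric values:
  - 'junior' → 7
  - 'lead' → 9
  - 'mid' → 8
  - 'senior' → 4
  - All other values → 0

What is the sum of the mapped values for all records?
68

Step 1: Apply mapping to each record
Step 2: Count by status:
  'junior': 3 records × 7 = 21
  'lead': 3 records × 9 = 27
  'mid': 1 records × 8 = 8
  'senior': 3 records × 4 = 12
Step 3: Sum all mapped values = 68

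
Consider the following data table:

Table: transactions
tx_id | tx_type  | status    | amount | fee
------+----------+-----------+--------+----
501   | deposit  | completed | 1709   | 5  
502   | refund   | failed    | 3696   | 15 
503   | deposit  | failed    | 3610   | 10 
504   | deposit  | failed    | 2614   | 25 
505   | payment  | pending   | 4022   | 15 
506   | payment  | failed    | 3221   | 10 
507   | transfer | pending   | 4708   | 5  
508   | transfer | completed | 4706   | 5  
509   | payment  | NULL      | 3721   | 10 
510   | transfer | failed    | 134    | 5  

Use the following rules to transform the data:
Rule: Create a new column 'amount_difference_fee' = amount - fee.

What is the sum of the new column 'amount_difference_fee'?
32036

Step 1: For each record, compute amount - fee
Example calculations:
  1709 - 5 = 1704
  3696 - 15 = 3681
  3610 - 10 = 3600
  ...
Step 2: Sum all derived values
Step 3: Total = 32036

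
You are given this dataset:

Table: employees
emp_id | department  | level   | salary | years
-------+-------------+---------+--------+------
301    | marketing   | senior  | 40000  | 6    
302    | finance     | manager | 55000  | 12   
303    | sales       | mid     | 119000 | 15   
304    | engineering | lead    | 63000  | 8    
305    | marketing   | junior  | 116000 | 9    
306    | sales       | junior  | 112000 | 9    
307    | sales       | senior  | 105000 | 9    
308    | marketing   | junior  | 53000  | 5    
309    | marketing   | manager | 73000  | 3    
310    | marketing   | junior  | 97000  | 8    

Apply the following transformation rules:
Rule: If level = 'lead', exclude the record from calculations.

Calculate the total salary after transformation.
770000

Step 1: Identify records where level = 'lead'
Step 2: The excluded records sum to 63000
Step 3: Original total salary = 833000
Step 4: Remaining total = 833000 - 63000 = 770000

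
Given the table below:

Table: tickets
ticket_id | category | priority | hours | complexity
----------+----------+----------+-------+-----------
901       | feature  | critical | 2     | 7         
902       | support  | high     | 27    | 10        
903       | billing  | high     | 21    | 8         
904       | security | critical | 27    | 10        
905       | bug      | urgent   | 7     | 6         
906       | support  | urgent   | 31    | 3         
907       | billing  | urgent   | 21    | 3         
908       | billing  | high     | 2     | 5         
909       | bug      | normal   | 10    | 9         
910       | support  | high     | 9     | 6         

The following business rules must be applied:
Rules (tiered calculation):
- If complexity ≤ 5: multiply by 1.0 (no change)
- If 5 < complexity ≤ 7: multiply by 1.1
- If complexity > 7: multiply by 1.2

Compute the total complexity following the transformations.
76.3

Step 1: Tier 1 (complexity ≤ 5): 3 records, sum = 11 × 1.0 = 11.0
Step 2: Tier 2 (5 < complexity ≤ 7): 3 records, sum = 19 × 1.1 = 20.9
Step 3: Tier 3 (complexity > 7): 4 records, sum = 37 × 1.2 = 44.4
Step 4: Final sum = 11.0 + 20.9 + 44.4 = 76.3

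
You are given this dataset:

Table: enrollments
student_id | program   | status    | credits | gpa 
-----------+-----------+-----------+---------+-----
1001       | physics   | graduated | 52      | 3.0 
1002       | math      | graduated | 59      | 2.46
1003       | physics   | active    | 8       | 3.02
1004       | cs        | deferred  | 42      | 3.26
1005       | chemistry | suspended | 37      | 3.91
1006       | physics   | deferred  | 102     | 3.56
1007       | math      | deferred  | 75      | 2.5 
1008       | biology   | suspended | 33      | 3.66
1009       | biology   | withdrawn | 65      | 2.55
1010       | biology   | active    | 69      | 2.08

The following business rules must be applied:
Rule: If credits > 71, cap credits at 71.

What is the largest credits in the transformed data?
71

Step 1: Original maximum credits = 102
Step 2: Apply cap at 71
Step 3: 2 records had credits > 71 and were capped
Step 4: Maximum after transformation = 71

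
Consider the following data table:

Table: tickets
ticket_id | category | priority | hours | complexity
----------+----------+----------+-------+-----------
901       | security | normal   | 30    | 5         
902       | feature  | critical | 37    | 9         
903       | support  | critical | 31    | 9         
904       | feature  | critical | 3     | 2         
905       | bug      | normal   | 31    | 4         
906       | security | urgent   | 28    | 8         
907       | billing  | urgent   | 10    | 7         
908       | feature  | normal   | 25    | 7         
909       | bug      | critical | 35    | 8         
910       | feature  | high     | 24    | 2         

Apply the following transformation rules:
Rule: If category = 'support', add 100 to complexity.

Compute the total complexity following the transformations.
161

Step 1: Count records where category = 'support': 1
Step 2: Total bonus added: 1 × 100 = 100
Step 3: Original sum of complexity: 61
Step 4: Final sum = 61 + 100 = 161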